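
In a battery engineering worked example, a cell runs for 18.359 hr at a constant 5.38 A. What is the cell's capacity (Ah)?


C = I * t = 5.38 * 18.359 = 98.77 Ah

98.77 Ah


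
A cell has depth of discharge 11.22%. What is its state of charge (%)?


SOC = 100 - DOD = 100 - 11.22 = 88.78%

88.78%


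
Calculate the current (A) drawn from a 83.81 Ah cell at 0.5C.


At 0.5C: I = 0.5 * 83.81 Ah = 41.905 A

41.905 A


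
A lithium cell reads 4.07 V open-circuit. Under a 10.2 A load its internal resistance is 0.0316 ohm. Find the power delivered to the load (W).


Step 1: V_terminal = OCV - I*R = 4.07 - 10.2 * 0.0316 = 3.7477 V
Step 2: P_out = V_terminal * I = 3.7477 * 10.2 = 38.23 W

38.23 W


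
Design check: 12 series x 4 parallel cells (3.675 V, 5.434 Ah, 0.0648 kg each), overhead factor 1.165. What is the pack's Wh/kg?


Step 1: V_pack = 12 * 3.675 = 44.1 V
Step 2: C_pack = 4 * 5.434 = 21.736 Ah
Step 3: E_pack = V_pack * C_pack = 44.1 * 21.736 = 958.56 Wh
Step 4: m_pack = 12 * 4 * 0.0648 * 1.165 = 3.6236 kg
Step 5: ED = E_pack / m_pack = 958.56 / 3.6236 = 264.5 Wh/kg

264.5 Wh/kg


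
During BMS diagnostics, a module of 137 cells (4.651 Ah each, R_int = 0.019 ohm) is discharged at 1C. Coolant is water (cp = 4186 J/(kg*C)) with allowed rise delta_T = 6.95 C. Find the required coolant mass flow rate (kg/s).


Step 1: I = 1 * 4.651 = 4.651 A
Step 2: Q_cell = I^2 * R = 4.651^2 * 0.019 = 0.411 W
Step 3: Q_total = 137 * 0.411 = 56.307 W
Step 4: m_dot = Q_total / (cp * dT) = 56.307 / (4186 * 6.95) = 0.001935 kg/s

0.001935 kg/s


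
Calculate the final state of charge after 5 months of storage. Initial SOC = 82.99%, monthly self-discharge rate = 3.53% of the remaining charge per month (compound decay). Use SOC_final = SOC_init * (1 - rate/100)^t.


Monthly retention factor = 1 - 3.53/100 = 0.9647
Over 5 months: factor^5 = 0.83553
SOC_final = 82.99 * 0.83553 = 69.34%

69.34%


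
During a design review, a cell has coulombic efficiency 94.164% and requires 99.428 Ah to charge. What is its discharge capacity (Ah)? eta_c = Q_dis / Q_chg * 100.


Q_dis = eta/100 * Q_chg = 94.164/100 * 99.428 = 93.63 Ah

93.63 Ah


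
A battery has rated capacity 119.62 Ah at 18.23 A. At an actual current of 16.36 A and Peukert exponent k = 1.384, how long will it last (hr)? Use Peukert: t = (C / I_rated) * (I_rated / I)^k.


Step 1: t_rated = C / I_rated = 119.62 / 18.23 = 6.5617 hr
Step 2: ratio = 18.23 / 16.36 = 1.1143
Step 3: ratio^k = 1.1143^1.384 = 1.1616
Step 4: t = t_rated * ratio^k = 6.5617 * 1.1616 = 7.622 hr

7.622 hr


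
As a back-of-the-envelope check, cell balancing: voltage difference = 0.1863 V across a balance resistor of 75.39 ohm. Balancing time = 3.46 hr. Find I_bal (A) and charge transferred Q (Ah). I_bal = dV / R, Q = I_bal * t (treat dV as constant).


First, Ohm's law: I_bal = 0.1863 V / 75.39 ohm = 0.0024712 A
Then Q = I * t = 0.0024712 A * 3.46 hr = 0.008550 Ah

I=0.0024712 A, Q=0.008550 Ah


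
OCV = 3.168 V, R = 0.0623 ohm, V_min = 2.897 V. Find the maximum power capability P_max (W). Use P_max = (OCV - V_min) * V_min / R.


P_max = (OCV - V_min) * V_min / R = (3.168 - 2.897) * 2.897 / 0.0623 = 0.271 * 2.897 / 0.0623 = 12.60 W

12.60 W


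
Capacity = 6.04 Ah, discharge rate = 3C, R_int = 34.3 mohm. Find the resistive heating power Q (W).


Convert: R = 34.3 mohm = 0.0343 ohm
Step 1: I = C_rate * capacity = 3 * 6.04 = 18.12 A
Step 2: Q = I^2 * R = 18.12^2 * 0.0343 = 328.33 * 0.0343 = 11.26 W

11.26 W


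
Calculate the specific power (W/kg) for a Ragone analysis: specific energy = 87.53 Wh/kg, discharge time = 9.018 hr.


P_specific = E / t = 87.53 / 9.018 = 9.706 W/kg

9.706 W/kg


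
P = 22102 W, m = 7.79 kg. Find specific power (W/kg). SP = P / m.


SP = P / m = 22102 / 7.79 = 2837 W/kg

2837 W/kg


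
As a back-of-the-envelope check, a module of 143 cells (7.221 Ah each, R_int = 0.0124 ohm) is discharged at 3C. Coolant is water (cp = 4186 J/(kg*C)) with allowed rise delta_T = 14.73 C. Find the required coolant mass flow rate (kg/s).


Step 1: I = 3 * 7.221 = 21.663 A
Step 2: Q_cell = I^2 * R = 21.663^2 * 0.0124 = 5.8191 W
Step 3: Q_total = 143 * 5.8191 = 832.13 W
Step 4: m_dot = Q_total / (cp * dT) = 832.13 / (4186 * 14.73) = 0.01350 kg/s

0.01350 kg/s


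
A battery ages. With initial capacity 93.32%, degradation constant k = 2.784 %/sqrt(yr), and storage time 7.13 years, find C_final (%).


sqrt(t) = sqrt(7.13) = 2.6702
C_final = 93.32 - 2.784 * 2.6702 = 85.89%

85.89%


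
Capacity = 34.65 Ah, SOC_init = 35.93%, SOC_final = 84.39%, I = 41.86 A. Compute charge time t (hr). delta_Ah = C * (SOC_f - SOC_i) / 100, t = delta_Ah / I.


Step 1: dSOC = 84.39% - 35.93% = 48.46%
Step 2: delta_Ah = 34.65 * 48.46 / 100 = 16.791 Ah
Step 3: t = 16.791 / 41.86 = 0.4011 hr

0.4011 hr


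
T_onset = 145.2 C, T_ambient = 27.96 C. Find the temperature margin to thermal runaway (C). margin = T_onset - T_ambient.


Safety margin = 145.2 C - 27.96 C = 117.24 C

117.24 C


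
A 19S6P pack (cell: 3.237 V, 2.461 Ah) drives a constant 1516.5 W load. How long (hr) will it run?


Step 1: E_pack = Ns * V_cell * Np * C_cell = 19 * 3.237 * 6 * 2.461 = 908.15 Wh
Step 2: t = E_pack / P = 908.15 / 1516.5 = 0.5988 hr

0.5988 hr


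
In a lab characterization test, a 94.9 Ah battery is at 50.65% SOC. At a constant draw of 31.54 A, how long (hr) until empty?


Step 1: remaining = SOC/100 * C_total = 50.65/100 * 94.9 = 48.067 Ah
Step 2: t = remaining / I = 48.067 / 31.54 = 1.524 hr

1.524 hr


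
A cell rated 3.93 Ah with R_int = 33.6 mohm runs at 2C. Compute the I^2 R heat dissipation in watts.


Convert: R = 33.6 mohm = 0.0336 ohm
Step 1: I = C_rate * capacity = 2 * 3.93 = 7.86 A
Step 2: Q = I^2 * R = 7.86^2 * 0.0336 = 61.78 * 0.0336 = 2.076 W

2.076 W


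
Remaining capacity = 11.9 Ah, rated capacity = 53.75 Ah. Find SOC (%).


SOC% = 11.9 / 53.75 * 100 = 22.14%

22.14%


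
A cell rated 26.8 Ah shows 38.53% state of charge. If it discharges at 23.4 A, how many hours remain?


Step 1: remaining = SOC/100 * C_total = 38.53/100 * 26.8 = 10.326 Ah
Step 2: t = remaining / I = 10.326 / 23.4 = 0.4413 hr

0.4413 hr


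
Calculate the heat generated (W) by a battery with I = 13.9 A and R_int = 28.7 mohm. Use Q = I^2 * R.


Convert: R = 28.7 mohm = 0.0287 ohm
I^2 = 193.21
Q = 193.21 * 0.0287 = 5.545 W

5.545 W


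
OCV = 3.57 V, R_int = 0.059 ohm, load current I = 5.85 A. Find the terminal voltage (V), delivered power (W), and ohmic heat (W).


Step 1: V_terminal = OCV - I*R = 3.57 - 5.85 * 0.059 = 3.2249 V
Step 2: P_out = V_terminal * I = 3.2249 * 5.85 = 18.87 W
Step 3: Q = I^2 * R = 5.85^2 * 0.059 = 2.019 W

V=3.2249 V, P=18.87 W, Q=2.019 W


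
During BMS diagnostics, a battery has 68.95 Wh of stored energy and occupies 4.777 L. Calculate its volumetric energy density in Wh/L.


ED = E / V = 68.95 / 4.777 = 14.43 Wh/L

14.43 Wh/L


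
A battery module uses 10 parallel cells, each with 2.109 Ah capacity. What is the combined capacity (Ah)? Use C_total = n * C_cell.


Parallel capacities add: 10 * 2.109 Ah = 21.09 Ah

21.09 Ah


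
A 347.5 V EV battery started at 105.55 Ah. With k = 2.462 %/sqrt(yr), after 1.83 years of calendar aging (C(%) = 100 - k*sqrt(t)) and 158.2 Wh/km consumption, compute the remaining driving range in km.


Step 1: capacity retention = 100 - 2.462 * sqrt(1.83) = 100 - 2.462 * 1.3528 = 96.669%
Step 2: C_now = 105.55 * 96.669/100 = 102.03 Ah
Step 3: E_pack = V * C_now = 347.5 * 102.03 = 35455 Wh
Step 4: range = E_pack / consumption = 35455 / 158.2 = 224.1 km

224.1 km


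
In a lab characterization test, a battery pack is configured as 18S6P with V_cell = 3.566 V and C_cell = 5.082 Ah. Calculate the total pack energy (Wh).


V_pack = 18 * 3.566 = 64.188 V
C_pack = 6 * 5.082 = 30.492 Ah
E = V_pack * C_pack = 64.188 * 30.492 = 1957 Wh

1957 Wh


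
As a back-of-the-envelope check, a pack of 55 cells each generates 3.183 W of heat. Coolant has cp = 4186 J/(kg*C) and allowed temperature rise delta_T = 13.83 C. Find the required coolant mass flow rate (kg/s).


Step 1: Total heat Q = 55 * 3.183 W = 175.07 W
Step 2: denom = cp * dT = 4186 * 13.83 = 57892
Step 3: m_dot = 175.07 / 57892 = 0.003024 kg/s

0.003024 kg/s


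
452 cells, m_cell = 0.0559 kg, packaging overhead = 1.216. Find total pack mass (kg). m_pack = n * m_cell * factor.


Cell mass sum = 452 * 0.0559 = 25.267 kg
With overhead 1.216: m_pack = 25.267 * 1.216 = 30.72 kg

30.72 kg


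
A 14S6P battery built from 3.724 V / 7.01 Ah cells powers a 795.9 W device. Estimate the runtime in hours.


Step 1: E_pack = Ns * V_cell * Np * C_cell = 14 * 3.724 * 6 * 7.01 = 2192.8 Wh
Step 2: t = E_pack / P = 2192.8 / 795.9 = 2.755 hr

2.755 hr


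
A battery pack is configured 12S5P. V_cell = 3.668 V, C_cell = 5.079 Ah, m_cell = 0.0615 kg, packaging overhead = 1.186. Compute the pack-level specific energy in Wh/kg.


Step 1: V_pack = 12 * 3.668 = 44.016 V
Step 2: C_pack = 5 * 5.079 = 25.395 Ah
Step 3: E_pack = V_pack * C_pack = 44.016 * 25.395 = 1117.8 Wh
Step 4: m_pack = 12 * 5 * 0.0615 * 1.186 = 4.3763 kg
Step 5: ED = E_pack / m_pack = 1117.8 / 4.3763 = 255.4 Wh/kg

255.4 Wh/kg


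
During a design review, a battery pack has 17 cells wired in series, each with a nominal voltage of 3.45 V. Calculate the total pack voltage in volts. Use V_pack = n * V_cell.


V_pack = n * V_cell = 17 * 3.45 = 58.65 V

58.65 V


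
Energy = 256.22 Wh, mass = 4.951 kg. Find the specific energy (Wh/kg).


Specific energy = 256.22 Wh / 4.951 kg = 51.75 Wh/kg

51.75 Wh/kg


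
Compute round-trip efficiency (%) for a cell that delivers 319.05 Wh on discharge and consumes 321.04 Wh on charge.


eta_e = E_dis / E_chg * 100 = 319.05 / 321.04 * 100 = 99.38%

99.38%


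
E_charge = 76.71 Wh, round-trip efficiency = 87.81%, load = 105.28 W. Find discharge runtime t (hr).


Step 1: E_discharge = eta/100 * E_charge = 87.81/100 * 76.71 = 67.359 Wh
Step 2: t = E_discharge / P = 67.359 / 105.28 = 0.6398 hr

0.6398 hr


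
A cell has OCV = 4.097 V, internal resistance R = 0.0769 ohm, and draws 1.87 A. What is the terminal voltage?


IR drop = 1.87 * 0.0769 = 0.1438 V
V = 4.097 - 0.1438 = 3.953 V

3.953 V


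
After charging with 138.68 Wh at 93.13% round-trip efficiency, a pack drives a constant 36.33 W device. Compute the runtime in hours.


Step 1: E_discharge = eta/100 * E_charge = 93.13/100 * 138.68 = 129.15 Wh
Step 2: t = E_discharge / P = 129.15 / 36.33 = 3.555 hr

3.555 hr


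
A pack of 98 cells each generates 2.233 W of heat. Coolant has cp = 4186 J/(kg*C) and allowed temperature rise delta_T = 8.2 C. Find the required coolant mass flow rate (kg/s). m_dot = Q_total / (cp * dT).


Q_total = 98 * 2.233 = 218.83 W
m_dot = Q_total / (cp * dT) = 218.83 / (4186 * 8.2) = 0.006375 kg/s

0.006375 kg/s


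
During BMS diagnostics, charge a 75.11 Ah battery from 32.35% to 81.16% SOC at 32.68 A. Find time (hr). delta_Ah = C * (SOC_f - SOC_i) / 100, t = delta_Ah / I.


Step 1: dSOC = 81.16% - 32.35% = 48.81%
Step 2: delta_Ah = 75.11 * 48.81 / 100 = 36.661 Ah
Step 3: t = 36.661 / 32.68 = 1.122 hr

1.122 hr


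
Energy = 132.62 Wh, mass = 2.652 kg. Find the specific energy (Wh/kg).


Specific energy = 132.62 Wh / 2.652 kg = 50.01 Wh/kg

50.01 Wh/kg


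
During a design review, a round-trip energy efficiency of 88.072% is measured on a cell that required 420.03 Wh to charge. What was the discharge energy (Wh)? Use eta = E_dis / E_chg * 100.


E_dis = eta/100 * E_chg = 88.072/100 * 420.03 = 369.9 Wh

369.9 Wh


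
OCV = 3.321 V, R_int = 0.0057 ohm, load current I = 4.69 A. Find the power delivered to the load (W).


Step 1: V_terminal = OCV - I*R = 3.321 - 4.69 * 0.0057 = 3.2943 V
Step 2: P_out = V_terminal * I = 3.2943 * 4.69 = 15.45 W

15.45 W


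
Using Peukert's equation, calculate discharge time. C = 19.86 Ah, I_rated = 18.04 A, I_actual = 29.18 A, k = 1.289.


t_rated = C / I_rated = 19.86 / 18.04 = 1.1009 hr
(I_rated/I)^k = (0.61823)^1.289 = 0.53801
t = t_rated * (I_rated/I)^k = 1.1009 * 0.53801 = 0.5923 hr

0.5923 hr


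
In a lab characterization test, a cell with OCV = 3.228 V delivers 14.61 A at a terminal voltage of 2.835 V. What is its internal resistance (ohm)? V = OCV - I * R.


R = (OCV - V) / I = (3.228 - 2.835) / 14.61 = 0.02690 ohm

0.02690 ohm


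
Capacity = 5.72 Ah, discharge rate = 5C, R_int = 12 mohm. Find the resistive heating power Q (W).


Convert: R = 12 mohm = 0.012 ohm
Step 1: I = C_rate * capacity = 5 * 5.72 = 28.6 A
Step 2: Q = I^2 * R = 28.6^2 * 0.012 = 817.96 * 0.012 = 9.816 W

9.816 W


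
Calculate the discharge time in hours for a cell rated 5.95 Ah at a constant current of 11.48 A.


t = capacity / current = 5.95 / 11.48 = 0.5183 hr

0.5183 hr


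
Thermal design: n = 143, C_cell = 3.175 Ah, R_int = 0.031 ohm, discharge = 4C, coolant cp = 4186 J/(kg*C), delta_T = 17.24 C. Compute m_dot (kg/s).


Step 1: I = 4 * 3.175 = 12.7 A
Step 2: Q_cell = I^2 * R = 12.7^2 * 0.031 = 5 W
Step 3: Q_total = 143 * 5 = 715 W
Step 4: m_dot = Q_total / (cp * dT) = 715 / (4186 * 17.24) = 0.009908 kg/s

0.009908 kg/s


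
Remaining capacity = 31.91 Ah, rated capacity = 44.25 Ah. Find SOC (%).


SOC% = 31.91 / 44.25 * 100 = 72.11%

72.11%


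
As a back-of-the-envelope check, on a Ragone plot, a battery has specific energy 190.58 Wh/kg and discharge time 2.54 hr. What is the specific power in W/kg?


P_specific = E / t = 190.58 / 2.54 = 75.03 W/kg

75.03 W/kg


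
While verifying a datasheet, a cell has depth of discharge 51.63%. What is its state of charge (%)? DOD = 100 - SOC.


SOC = 100 - DOD = 100 - 51.63 = 48.37%

48.37%


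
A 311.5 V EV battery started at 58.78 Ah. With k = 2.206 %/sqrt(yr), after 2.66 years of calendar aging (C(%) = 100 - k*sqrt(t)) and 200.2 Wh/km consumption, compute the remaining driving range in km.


Step 1: capacity retention = 100 - 2.206 * sqrt(2.66) = 100 - 2.206 * 1.631 = 96.402%
Step 2: C_now = 58.78 * 96.402/100 = 56.665 Ah
Step 3: E_pack = V * C_now = 311.5 * 56.665 = 17651 Wh
Step 4: range = E_pack / consumption = 17651 / 200.2 = 88.17 km

88.17 km


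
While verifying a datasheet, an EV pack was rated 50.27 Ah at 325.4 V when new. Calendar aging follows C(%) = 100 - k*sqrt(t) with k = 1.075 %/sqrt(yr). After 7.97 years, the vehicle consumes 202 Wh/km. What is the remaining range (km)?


Step 1: capacity retention = 100 - 1.075 * sqrt(7.97) = 100 - 1.075 * 2.8231 = 96.965%
Step 2: C_now = 50.27 * 96.965/100 = 48.744 Ah
Step 3: E_pack = V * C_now = 325.4 * 48.744 = 15861 Wh
Step 4: range = E_pack / consumption = 15861 / 202 = 78.52 km

78.52 km


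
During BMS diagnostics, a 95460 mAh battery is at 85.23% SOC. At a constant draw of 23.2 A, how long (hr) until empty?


Convert: C_total = 95460 mAh = 95.46 Ah
Step 1: remaining = SOC/100 * C_total = 85.23/100 * 95.46 = 81.361 Ah
Step 2: t = remaining / I = 81.361 / 23.2 = 3.507 hr

3.507 hr


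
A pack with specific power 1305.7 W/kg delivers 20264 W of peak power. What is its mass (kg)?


m = P / SP = 20264 / 1305.7 = 15.52 kg

15.52 kg


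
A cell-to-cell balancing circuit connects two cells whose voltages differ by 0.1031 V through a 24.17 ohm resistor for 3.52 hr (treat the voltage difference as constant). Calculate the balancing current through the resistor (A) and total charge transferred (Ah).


I_bal = dV / R = 0.1031 / 24.17 = 0.0042656 A
Q = I_bal * t = 0.0042656 * 3.52 = 0.01501 Ah

I=0.0042656 A, Q=0.01501 Ah


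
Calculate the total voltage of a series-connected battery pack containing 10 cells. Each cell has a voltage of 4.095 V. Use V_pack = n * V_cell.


With 10 cells in series at 4.095 V each, V_pack = 40.95 V

40.95 V


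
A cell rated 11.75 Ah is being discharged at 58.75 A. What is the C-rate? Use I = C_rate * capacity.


C_rate = I / capacity = 58.75 / 11.75 = 5C

5C


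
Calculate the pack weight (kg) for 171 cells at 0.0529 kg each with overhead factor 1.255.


Cell mass sum = 171 * 0.0529 = 9.0459 kg
With overhead 1.255: m_pack = 9.0459 * 1.255 = 11.35 kg

11.35 kg


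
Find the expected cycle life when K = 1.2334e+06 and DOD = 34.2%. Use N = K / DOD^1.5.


DOD^1.5 = 200
N = K / DOD^1.5 = 1.2334e+06 / 200 = 6167

6167 cycles


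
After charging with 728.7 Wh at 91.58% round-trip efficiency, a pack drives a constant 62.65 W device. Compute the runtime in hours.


Step 1: E_discharge = eta/100 * E_charge = 91.58/100 * 728.7 = 667.34 Wh
Step 2: t = E_discharge / P = 667.34 / 62.65 = 10.65 hr

10.65 hr


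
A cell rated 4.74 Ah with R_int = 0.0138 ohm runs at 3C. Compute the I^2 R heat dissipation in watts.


Step 1: I = C_rate * capacity = 3 * 4.74 = 14.22 A
Step 2: Q = I^2 * R = 14.22^2 * 0.0138 = 202.21 * 0.0138 = 2.790 W

2.790 W


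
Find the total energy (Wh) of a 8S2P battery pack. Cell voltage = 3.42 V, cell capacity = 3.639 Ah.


E = Ns * Vcell * Np * Ccell = 8 * 3.42 * 2 * 3.639 = 199.1 Wh

199.1 Wh


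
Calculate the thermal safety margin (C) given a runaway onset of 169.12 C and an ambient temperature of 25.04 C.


Safety margin = 169.12 C - 25.04 C = 144.08 C

144.08 C


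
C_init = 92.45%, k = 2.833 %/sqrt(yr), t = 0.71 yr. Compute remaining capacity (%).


sqrt(t) = sqrt(0.71) = 0.84261
C_final = 92.45 - 2.833 * 0.84261 = 90.06%

90.06%


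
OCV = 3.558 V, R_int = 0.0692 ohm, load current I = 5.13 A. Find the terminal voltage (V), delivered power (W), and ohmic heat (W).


Step 1: V_terminal = OCV - I*R = 3.558 - 5.13 * 0.0692 = 3.203 V
Step 2: P_out = V_terminal * I = 3.203 * 5.13 = 16.43 W
Step 3: Q = I^2 * R = 5.13^2 * 0.0692 = 1.821 W

V=3.203 V, P=16.43 W, Q=1.821 W


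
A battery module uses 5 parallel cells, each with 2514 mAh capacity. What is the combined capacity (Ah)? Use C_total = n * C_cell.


Convert: C_cell = 2514 mAh = 2.514 Ah
C_total = 5 * 2.514 = 12.57 Ah

12.57 Ah


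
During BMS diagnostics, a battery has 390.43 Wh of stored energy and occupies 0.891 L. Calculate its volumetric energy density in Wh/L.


ED = E / V = 390.43 / 0.891 = 438.2 Wh/L

438.2 Wh/L


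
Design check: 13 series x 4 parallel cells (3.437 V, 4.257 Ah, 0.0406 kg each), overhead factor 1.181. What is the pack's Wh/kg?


Step 1: V_pack = 13 * 3.437 = 44.681 V
Step 2: C_pack = 4 * 4.257 = 17.028 Ah
Step 3: E_pack = V_pack * C_pack = 44.681 * 17.028 = 760.83 Wh
Step 4: m_pack = 13 * 4 * 0.0406 * 1.181 = 2.4933 kg
Step 5: ED = E_pack / m_pack = 760.83 / 2.4933 = 305.1 Wh/kg

305.1 Wh/kg


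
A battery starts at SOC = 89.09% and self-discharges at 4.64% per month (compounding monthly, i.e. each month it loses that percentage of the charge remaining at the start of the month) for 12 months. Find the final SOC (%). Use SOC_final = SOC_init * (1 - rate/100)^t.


decay = (1 - 4.64/100)^12 = 0.56545
SOC_final = 89.09 * 0.56545 = 50.38%

50.38%


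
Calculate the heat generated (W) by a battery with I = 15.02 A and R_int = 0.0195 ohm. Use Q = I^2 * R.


I^2 = 225.6
Q = 225.6 * 0.0195 = 4.399 W

4.399 W


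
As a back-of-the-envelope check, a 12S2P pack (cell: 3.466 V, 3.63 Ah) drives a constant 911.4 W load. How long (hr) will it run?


Step 1: E_pack = Ns * V_cell * Np * C_cell = 12 * 3.466 * 2 * 3.63 = 301.96 Wh
Step 2: t = E_pack / P = 301.96 / 911.4 = 0.3313 hr

0.3313 hr


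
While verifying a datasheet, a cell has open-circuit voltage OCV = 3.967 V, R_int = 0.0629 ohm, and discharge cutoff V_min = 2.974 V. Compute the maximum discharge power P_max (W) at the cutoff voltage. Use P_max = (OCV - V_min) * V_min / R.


P_max = (OCV - V_min) * V_min / R = (3.967 - 2.974) * 2.974 / 0.0629 = 0.993 * 2.974 / 0.0629 = 46.95 W

46.95 W


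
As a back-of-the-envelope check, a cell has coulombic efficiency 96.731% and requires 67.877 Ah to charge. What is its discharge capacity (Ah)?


Q_dis = eta/100 * Q_chg = 96.731/100 * 67.877 = 65.66 Ah

65.66 Ah


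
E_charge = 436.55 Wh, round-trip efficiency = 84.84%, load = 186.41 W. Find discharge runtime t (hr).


Step 1: E_discharge = eta/100 * E_charge = 84.84/100 * 436.55 = 370.37 Wh
Step 2: t = E_discharge / P = 370.37 / 186.41 = 1.987 hr

1.987 hr


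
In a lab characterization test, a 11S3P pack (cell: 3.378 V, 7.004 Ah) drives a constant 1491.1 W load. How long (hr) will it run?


Step 1: E_pack = Ns * V_cell * Np * C_cell = 11 * 3.378 * 3 * 7.004 = 780.76 Wh
Step 2: t = E_pack / P = 780.76 / 1491.1 = 0.5236 hr

0.5236 hr


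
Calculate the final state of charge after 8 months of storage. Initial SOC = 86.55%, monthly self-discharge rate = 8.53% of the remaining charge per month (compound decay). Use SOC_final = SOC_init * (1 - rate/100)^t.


decay = (1 - 8.53/100)^8 = 0.49004
SOC_final = 86.55 * 0.49004 = 42.41%

42.41%


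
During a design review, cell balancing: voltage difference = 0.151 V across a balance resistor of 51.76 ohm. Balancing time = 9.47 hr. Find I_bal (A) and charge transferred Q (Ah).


I_bal = dV / R = 0.151 / 51.76 = 0.0029173 A
Q = I_bal * t = 0.0029173 * 9.47 = 0.02763 Ah

I=0.0029173 A, Q=0.02763 Ah


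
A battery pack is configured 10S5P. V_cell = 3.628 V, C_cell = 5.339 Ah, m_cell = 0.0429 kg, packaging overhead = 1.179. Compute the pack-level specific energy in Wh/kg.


Step 1: V_pack = 10 * 3.628 = 36.28 V
Step 2: C_pack = 5 * 5.339 = 26.695 Ah
Step 3: E_pack = V_pack * C_pack = 36.28 * 26.695 = 968.49 Wh
Step 4: m_pack = 10 * 5 * 0.0429 * 1.179 = 2.529 kg
Step 5: ED = E_pack / m_pack = 968.49 / 2.529 = 383.0 Wh/kg

383.0 Wh/kg


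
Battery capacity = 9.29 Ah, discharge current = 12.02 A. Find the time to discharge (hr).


Runtime = 9.29 Ah / 12.02 A = 0.7729 hr

0.7729 hr


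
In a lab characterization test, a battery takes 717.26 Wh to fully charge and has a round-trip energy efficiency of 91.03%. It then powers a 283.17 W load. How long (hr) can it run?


Step 1: E_discharge = eta/100 * E_charge = 91.03/100 * 717.26 = 652.92 Wh
Step 2: t = E_discharge / P = 652.92 / 283.17 = 2.306 hr

2.306 hr


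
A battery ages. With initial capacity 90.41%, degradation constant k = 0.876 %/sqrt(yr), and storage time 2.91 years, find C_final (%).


sqrt(t) = sqrt(2.91) = 1.7059
C_final = 90.41 - 0.876 * 1.7059 = 88.92%

88.92%


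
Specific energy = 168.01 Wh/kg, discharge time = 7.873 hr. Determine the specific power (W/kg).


Specific power = 168.01 Wh/kg / 7.873 hr = 21.34 W/kg

21.34 W/kg


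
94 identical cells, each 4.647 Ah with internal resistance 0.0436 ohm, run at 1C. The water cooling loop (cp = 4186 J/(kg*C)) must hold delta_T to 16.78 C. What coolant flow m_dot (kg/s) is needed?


Step 1: I = 1 * 4.647 = 4.647 A
Step 2: Q_cell = I^2 * R = 4.647^2 * 0.0436 = 0.94152 W
Step 3: Q_total = 94 * 0.94152 = 88.503 W
Step 4: m_dot = Q_total / (cp * dT) = 88.503 / (4186 * 16.78) = 0.001260 kg/s

0.001260 kg/s


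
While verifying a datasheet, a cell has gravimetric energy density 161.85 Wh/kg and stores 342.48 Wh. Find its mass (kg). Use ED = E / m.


m = E / ED = 342.48 / 161.85 = 2.116 kg

2.116 kg


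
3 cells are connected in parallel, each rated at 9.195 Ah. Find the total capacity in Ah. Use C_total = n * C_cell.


Parallel capacities add: 3 * 9.195 Ah = 27.585 Ah

27.585 Ah


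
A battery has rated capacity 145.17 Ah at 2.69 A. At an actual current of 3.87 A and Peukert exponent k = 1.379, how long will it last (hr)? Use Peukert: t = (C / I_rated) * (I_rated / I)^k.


Step 1: t_rated = C / I_rated = 145.17 / 2.69 = 53.967 hr
Step 2: ratio = 2.69 / 3.87 = 0.69509
Step 3: ratio^k = 0.69509^1.379 = 0.60558
Step 4: t = t_rated * ratio^k = 53.967 * 0.60558 = 32.68 hr

32.68 hr


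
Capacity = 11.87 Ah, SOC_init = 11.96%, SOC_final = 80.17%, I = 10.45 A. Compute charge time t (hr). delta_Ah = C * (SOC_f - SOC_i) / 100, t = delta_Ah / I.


Step 1: dSOC = 80.17% - 11.96% = 68.21%
Step 2: delta_Ah = 11.87 * 68.21 / 100 = 8.0965 Ah
Step 3: t = 8.0965 / 10.45 = 0.7748 hr

0.7748 hr


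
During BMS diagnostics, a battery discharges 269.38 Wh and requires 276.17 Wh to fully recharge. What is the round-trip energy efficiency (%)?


Round-trip efficiency = 269.38/276.17 * 100% = 97.54%

97.54%


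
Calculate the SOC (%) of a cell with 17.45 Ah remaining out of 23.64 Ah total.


SOC% = 17.45 / 23.64 * 100 = 73.82%

73.82%


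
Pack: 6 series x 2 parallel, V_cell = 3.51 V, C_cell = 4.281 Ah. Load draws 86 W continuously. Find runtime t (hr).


Step 1: E_pack = Ns * V_cell * Np * C_cell = 6 * 3.51 * 2 * 4.281 = 180.32 Wh
Step 2: t = E_pack / P = 180.32 / 86 = 2.097 hr

2.097 hr


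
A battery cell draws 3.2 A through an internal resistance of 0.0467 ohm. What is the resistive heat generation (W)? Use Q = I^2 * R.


Q = I^2 * R = 3.2^2 * 0.0467 = 0.4782 W

0.4782 W


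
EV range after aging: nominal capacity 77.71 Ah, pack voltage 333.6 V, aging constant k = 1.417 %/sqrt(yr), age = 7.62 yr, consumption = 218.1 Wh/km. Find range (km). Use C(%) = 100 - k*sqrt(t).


Step 1: capacity retention = 100 - 1.417 * sqrt(7.62) = 100 - 1.417 * 2.7604 = 96.089%
Step 2: C_now = 77.71 * 96.089/100 = 74.671 Ah
Step 3: E_pack = V * C_now = 333.6 * 74.671 = 24910 Wh
Step 4: range = E_pack / consumption = 24910 / 218.1 = 114.2 km

114.2 km


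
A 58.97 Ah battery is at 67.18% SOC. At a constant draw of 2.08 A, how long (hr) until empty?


Step 1: remaining = SOC/100 * C_total = 67.18/100 * 58.97 = 39.616 Ah
Step 2: t = remaining / I = 39.616 / 2.08 = 19.05 hr

19.05 hr


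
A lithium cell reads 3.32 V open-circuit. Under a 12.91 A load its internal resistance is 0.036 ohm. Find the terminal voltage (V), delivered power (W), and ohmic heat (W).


Step 1: V_terminal = OCV - I*R = 3.32 - 12.91 * 0.036 = 2.8552 V
Step 2: P_out = V_terminal * I = 2.8552 * 12.91 = 36.86 W
Step 3: Q = I^2 * R = 12.91^2 * 0.036 = 6.000 W

V=2.8552 V, P=36.86 W, Q=6.000 W


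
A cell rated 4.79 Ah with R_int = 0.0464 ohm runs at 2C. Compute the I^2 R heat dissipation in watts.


Step 1: I = C_rate * capacity = 2 * 4.79 = 9.58 A
Step 2: Q = I^2 * R = 9.58^2 * 0.0464 = 91.776 * 0.0464 = 4.258 W

4.258 W


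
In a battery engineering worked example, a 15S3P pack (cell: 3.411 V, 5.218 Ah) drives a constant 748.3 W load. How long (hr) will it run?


Step 1: E_pack = Ns * V_cell * Np * C_cell = 15 * 3.411 * 3 * 5.218 = 800.94 Wh
Step 2: t = E_pack / P = 800.94 / 748.3 = 1.070 hr

1.070 hr


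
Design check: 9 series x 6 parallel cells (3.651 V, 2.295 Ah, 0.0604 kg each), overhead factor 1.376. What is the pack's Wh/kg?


Step 1: V_pack = 9 * 3.651 = 32.859 V
Step 2: C_pack = 6 * 2.295 = 13.77 Ah
Step 3: E_pack = V_pack * C_pack = 32.859 * 13.77 = 452.47 Wh
Step 4: m_pack = 9 * 6 * 0.0604 * 1.376 = 4.488 kg
Step 5: ED = E_pack / m_pack = 452.47 / 4.488 = 100.8 Wh/kg

100.8 Wh/kg


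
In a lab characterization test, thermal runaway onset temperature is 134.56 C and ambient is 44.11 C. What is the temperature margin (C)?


Safety margin = 134.56 C - 44.11 C = 90.45 C

90.45 C


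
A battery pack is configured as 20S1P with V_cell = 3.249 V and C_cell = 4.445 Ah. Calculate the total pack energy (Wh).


E = Ns * Vcell * Np * Ccell = 20 * 3.249 * 1 * 4.445 = 288.8 Wh

288.8 Wh


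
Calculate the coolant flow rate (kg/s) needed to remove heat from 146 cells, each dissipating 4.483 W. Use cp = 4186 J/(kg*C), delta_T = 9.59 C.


Step 1: Total heat Q = 146 * 4.483 W = 654.52 W
Step 2: denom = cp * dT = 4186 * 9.59 = 40144
Step 3: m_dot = 654.52 / 40144 = 0.01630 kg/s

0.01630 kg/s


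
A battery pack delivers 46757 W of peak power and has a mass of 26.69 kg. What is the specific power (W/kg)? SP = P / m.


Specific power = 46757 W / 26.69 kg = 1752 W/kg

1752 W/kg


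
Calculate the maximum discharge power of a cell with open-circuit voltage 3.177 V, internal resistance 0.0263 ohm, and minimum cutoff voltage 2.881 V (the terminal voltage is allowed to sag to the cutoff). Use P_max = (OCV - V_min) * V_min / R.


dV = OCV - V_min = 0.296 V (so I_max = dV / R)
P_max = dV * V_min / R = 0.296 * 2.881 / 0.0263 = 32.42 W

32.42 W


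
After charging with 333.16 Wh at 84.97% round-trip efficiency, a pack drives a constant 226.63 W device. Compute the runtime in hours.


Step 1: E_discharge = eta/100 * E_charge = 84.97/100 * 333.16 = 283.09 Wh
Step 2: t = E_discharge / P = 283.09 / 226.63 = 1.249 hr

1.249 hr


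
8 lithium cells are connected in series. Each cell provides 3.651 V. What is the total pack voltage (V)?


Series voltages add: 8 * 3.651 V = 29.208 V

29.208 V


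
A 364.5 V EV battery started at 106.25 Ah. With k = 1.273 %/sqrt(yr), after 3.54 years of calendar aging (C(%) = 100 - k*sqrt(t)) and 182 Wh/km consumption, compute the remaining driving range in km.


Step 1: capacity retention = 100 - 1.273 * sqrt(3.54) = 100 - 1.273 * 1.8815 = 97.605%
Step 2: C_now = 106.25 * 97.605/100 = 103.71 Ah
Step 3: E_pack = V * C_now = 364.5 * 103.71 = 37802 Wh
Step 4: range = E_pack / consumption = 37802 / 182 = 207.7 km

207.7 km


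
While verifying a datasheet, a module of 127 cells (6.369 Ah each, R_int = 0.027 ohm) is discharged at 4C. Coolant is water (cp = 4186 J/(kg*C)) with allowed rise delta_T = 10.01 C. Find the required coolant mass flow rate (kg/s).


Step 1: I = 4 * 6.369 = 25.476 A
Step 2: Q_cell = I^2 * R = 25.476^2 * 0.027 = 17.524 W
Step 3: Q_total = 127 * 17.524 = 2225.5 W
Step 4: m_dot = Q_total / (cp * dT) = 2225.5 / (4186 * 10.01) = 0.05311 kg/s

0.05311 kg/s


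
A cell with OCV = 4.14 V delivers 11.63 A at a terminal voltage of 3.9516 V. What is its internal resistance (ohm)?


R = (OCV - V) / I = (4.14 - 3.9516) / 11.63 = 0.01620 ohm

0.01620 ohm


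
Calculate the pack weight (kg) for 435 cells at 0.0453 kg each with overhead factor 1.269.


Cell mass sum = 435 * 0.0453 = 19.706 kg
With overhead 1.269: m_pack = 19.706 * 1.269 = 25.01 kg

25.01 kg


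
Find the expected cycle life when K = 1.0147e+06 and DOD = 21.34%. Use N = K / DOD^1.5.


Step 1: DOD^1.5 = 21.34^1.5 = 98.581
Step 2: N = 1.0147e+06 / 98.581 = 10290 cycles

10290 cycles


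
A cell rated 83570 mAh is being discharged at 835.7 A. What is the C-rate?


Convert: capacity = 83570 mAh = 83.57 Ah
C_rate = I / capacity = 835.7 / 83.57 = 10C

10C


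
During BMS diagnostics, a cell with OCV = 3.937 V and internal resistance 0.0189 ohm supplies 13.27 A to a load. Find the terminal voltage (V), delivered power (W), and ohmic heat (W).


Step 1: V_terminal = OCV - I*R = 3.937 - 13.27 * 0.0189 = 3.6862 V
Step 2: P_out = V_terminal * I = 3.6862 * 13.27 = 48.92 W
Step 3: Q = I^2 * R = 13.27^2 * 0.0189 = 3.328 W

V=3.6862 V, P=48.92 W, Q=3.328 W


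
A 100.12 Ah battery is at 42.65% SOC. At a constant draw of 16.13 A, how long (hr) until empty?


Step 1: remaining = SOC/100 * C_total = 42.65/100 * 100.12 = 42.701 Ah
Step 2: t = remaining / I = 42.701 / 16.13 = 2.647 hr

2.647 hr


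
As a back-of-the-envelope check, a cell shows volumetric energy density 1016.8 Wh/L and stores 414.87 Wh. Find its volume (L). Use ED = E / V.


V = E / ED = 414.87 / 1016.8 = 0.4080 L

0.4080 L


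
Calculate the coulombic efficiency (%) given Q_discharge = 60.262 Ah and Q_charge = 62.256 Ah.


Coulombic efficiency = 60.262/62.256 * 100% = 96.80%

96.80%


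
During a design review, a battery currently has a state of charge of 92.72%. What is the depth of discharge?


Complement of SOC: DOD = 100% - 92.72% = 7.28%

7.28%


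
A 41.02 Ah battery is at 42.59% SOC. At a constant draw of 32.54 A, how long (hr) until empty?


Step 1: remaining = SOC/100 * C_total = 42.59/100 * 41.02 = 17.47 Ah
Step 2: t = remaining / I = 17.47 / 32.54 = 0.5369 hr

0.5369 hr


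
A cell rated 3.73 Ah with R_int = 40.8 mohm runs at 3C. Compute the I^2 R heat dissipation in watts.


Convert: R = 40.8 mohm = 0.0408 ohm
Step 1: I = C_rate * capacity = 3 * 3.73 = 11.19 A
Step 2: Q = I^2 * R = 11.19^2 * 0.0408 = 125.22 * 0.0408 = 5.109 W

5.109 W


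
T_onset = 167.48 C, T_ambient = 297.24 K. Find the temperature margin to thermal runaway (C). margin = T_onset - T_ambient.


Convert: T_ambient = 297.24 K = 24.09 C
margin = 167.48 - 24.09 = 143.39 C

143.39 C


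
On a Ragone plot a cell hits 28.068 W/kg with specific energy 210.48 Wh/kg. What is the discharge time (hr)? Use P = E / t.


t = E / P = 210.48 / 28.068 = 7.499 hr

7.499 hr


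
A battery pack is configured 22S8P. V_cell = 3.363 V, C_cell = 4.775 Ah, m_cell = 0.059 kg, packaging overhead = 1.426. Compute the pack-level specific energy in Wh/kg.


Step 1: V_pack = 22 * 3.363 = 73.986 V
Step 2: C_pack = 8 * 4.775 = 38.2 Ah
Step 3: E_pack = V_pack * C_pack = 73.986 * 38.2 = 2826.3 Wh
Step 4: m_pack = 22 * 8 * 0.059 * 1.426 = 14.808 kg
Step 5: ED = E_pack / m_pack = 2826.3 / 14.808 = 190.9 Wh/kg

190.9 Wh/kg


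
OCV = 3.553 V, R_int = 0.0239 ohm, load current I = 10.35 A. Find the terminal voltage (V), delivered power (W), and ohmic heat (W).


Step 1: V_terminal = OCV - I*R = 3.553 - 10.35 * 0.0239 = 3.3056 V
Step 2: P_out = V_terminal * I = 3.3056 * 10.35 = 34.21 W
Step 3: Q = I^2 * R = 10.35^2 * 0.0239 = 2.560 W

V=3.3056 V, P=34.21 W, Q=2.560 W


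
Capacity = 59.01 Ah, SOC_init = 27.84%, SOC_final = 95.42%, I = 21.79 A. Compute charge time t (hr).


Step 1: dSOC = 95.42% - 27.84% = 67.58%
Step 2: delta_Ah = 59.01 * 67.58 / 100 = 39.879 Ah
Step 3: t = 39.879 / 21.79 = 1.830 hr

1.830 hr


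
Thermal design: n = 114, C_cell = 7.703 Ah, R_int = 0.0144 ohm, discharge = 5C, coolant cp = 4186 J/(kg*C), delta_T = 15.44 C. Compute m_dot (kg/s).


Step 1: I = 5 * 7.703 = 38.515 A
Step 2: Q_cell = I^2 * R = 38.515^2 * 0.0144 = 21.361 W
Step 3: Q_total = 114 * 21.361 = 2435.2 W
Step 4: m_dot = Q_total / (cp * dT) = 2435.2 / (4186 * 15.44) = 0.03768 kg/s

0.03768 kg/s


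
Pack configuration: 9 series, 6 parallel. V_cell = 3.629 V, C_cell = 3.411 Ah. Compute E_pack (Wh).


V_pack = 9 * 3.629 = 32.661 V
C_pack = 6 * 3.411 = 20.466 Ah
E = V_pack * C_pack = 32.661 * 20.466 = 668.4 Wh

668.4 Wh


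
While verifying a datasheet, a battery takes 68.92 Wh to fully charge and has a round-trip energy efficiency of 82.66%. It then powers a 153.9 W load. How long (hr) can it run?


Step 1: E_discharge = eta/100 * E_charge = 82.66/100 * 68.92 = 56.969 Wh
Step 2: t = E_discharge / P = 56.969 / 153.9 = 0.3702 hr

0.3702 hr


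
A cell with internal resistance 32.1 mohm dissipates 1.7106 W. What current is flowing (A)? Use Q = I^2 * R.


Convert: R = 32.1 mohm = 0.0321 ohm
I = sqrt(Q / R) = sqrt(1.7106 / 0.0321) = sqrt(53.29) = 7.300 A

7.300 A


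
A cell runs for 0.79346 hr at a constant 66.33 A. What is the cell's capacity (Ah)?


C = I * t = 66.33 * 0.79346 = 52.63 Ah

52.63 Ah


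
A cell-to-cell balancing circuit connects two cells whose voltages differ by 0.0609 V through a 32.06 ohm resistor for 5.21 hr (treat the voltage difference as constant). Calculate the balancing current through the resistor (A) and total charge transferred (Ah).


I_bal = dV / R = 0.0609 / 32.06 = 0.0018996 A
Q = I_bal * t = 0.0018996 * 5.21 = 0.009897 Ah

I=0.0018996 A, Q=0.009897 Ah


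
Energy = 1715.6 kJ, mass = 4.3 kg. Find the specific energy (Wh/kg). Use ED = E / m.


Convert: E = 1715.6 kJ = 476.56 Wh
ED = E / m = 476.56 / 4.3 = 110.8 Wh/kg

110.8 Wh/kg


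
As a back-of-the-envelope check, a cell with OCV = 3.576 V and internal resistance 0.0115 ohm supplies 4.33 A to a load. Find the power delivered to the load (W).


Step 1: V_terminal = OCV - I*R = 3.576 - 4.33 * 0.0115 = 3.5262 V
Step 2: P_out = V_terminal * I = 3.5262 * 4.33 = 15.27 W

15.27 W


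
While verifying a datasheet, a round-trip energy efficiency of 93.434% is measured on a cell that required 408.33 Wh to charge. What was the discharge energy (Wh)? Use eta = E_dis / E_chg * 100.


E_dis = eta/100 * E_chg = 93.434/100 * 408.33 = 381.5 Wh

381.5 Wh


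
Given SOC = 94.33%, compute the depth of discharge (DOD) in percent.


DOD = 100 - SOC = 100 - 94.33 = 5.67%

5.67%


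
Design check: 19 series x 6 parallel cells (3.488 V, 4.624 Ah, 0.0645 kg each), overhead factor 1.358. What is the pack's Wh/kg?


Step 1: V_pack = 19 * 3.488 = 66.272 V
Step 2: C_pack = 6 * 4.624 = 27.744 Ah
Step 3: E_pack = V_pack * C_pack = 66.272 * 27.744 = 1838.7 Wh
Step 4: m_pack = 19 * 6 * 0.0645 * 1.358 = 9.9854 kg
Step 5: ED = E_pack / m_pack = 1838.7 / 9.9854 = 184.1 Wh/kg

184.1 Wh/kg


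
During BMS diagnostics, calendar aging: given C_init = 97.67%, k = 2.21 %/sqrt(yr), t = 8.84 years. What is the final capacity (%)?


sqrt(t) = sqrt(8.84) = 2.9732
C_final = 97.67 - 2.21 * 2.9732 = 91.10%

91.10%


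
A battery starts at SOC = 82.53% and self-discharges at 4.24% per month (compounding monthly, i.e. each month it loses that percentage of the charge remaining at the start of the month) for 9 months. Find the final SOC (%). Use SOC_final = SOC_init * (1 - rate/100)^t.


decay = (1 - 4.24/100)^9 = 0.67711
SOC_final = 82.53 * 0.67711 = 55.88%

55.88%


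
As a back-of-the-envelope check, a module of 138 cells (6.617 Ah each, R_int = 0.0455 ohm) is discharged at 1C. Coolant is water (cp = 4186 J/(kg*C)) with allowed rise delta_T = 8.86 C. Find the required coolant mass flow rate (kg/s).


Step 1: I = 1 * 6.617 = 6.617 A
Step 2: Q_cell = I^2 * R = 6.617^2 * 0.0455 = 1.9922 W
Step 3: Q_total = 138 * 1.9922 = 274.92 W
Step 4: m_dot = Q_total / (cp * dT) = 274.92 / (4186 * 8.86) = 0.007413 kg/s

0.007413 kg/s


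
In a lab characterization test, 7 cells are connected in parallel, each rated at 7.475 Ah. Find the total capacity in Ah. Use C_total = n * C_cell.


C_total = 7 * 7.475 = 52.325 Ah

52.325 Ah


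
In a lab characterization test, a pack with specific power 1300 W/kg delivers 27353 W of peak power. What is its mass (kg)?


m = P / SP = 27353 / 1300 = 21.04 kg

21.04 kg


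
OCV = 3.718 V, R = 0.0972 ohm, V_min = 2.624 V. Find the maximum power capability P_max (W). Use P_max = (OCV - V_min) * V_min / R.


dV = OCV - V_min = 1.094 V (so I_max = dV / R)
P_max = dV * V_min / R = 1.094 * 2.624 / 0.0972 = 29.53 W

29.53 W


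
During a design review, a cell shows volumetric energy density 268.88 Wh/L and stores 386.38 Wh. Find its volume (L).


V = E / ED = 386.38 / 268.88 = 1.437 L

1.437 L


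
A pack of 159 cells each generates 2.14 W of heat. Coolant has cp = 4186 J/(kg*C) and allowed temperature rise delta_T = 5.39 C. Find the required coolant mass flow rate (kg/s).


Q_total = 159 * 2.14 = 340.26 W
m_dot = Q_total / (cp * dT) = 340.26 / (4186 * 5.39) = 0.01508 kg/s

0.01508 kg/s


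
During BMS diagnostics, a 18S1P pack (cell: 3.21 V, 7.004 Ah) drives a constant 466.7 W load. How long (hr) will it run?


Step 1: E_pack = Ns * V_cell * Np * C_cell = 18 * 3.21 * 1 * 7.004 = 404.69 Wh
Step 2: t = E_pack / P = 404.69 / 466.7 = 0.8671 hr

0.8671 hr


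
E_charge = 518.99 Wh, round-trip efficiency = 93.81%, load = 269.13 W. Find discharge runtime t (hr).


Step 1: E_discharge = eta/100 * E_charge = 93.81/100 * 518.99 = 486.86 Wh
Step 2: t = E_discharge / P = 486.86 / 269.13 = 1.809 hr

1.809 hr


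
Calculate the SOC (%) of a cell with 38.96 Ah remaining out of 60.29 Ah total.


SOC% = 38.96 / 60.29 * 100 = 64.62%

64.62%


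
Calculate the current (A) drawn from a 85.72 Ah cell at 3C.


I = C_rate * capacity = 3 * 85.72 = 257.16 A

257.16 A


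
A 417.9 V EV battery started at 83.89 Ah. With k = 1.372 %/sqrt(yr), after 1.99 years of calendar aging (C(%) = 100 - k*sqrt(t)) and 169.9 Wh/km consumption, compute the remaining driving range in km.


Step 1: capacity retention = 100 - 1.372 * sqrt(1.99) = 100 - 1.372 * 1.4107 = 98.065%
Step 2: C_now = 83.89 * 98.065/100 = 82.267 Ah
Step 3: E_pack = V * C_now = 417.9 * 82.267 = 34379 Wh
Step 4: range = E_pack / consumption = 34379 / 169.9 = 202.3 km

202.3 km
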